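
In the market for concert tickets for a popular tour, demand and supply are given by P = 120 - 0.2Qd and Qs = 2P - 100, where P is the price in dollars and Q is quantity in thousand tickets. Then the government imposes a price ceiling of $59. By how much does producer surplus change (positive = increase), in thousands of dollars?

-2419

Rearranging demand gives Qd = 600 - 5P. Equilibrium: 600 - 5P = 2P - 100, so 700 = 7P and P* = 100, Q* = 100.
Since 59 < 100, the ceiling is binding.
At P = 59: Qd = 600 - 5·59 = 305 and Qs = 2·59 - 100 = 18.
Producer surplus without the control is ½ · (100 - 50) · 100 = 2500.
With the ceiling, producers sell 18 units at 59, so PS = ½ · (59 - 50) · 18 = 81.
Change in producer surplus = 81 - 2500 = -2419.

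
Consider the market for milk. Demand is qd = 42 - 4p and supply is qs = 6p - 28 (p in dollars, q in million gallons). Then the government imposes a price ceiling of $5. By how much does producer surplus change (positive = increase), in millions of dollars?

Equilibrium: 42 - 4p = 6p - 28, so 70 = 10p and p* = 7, q* = 14.
The ceiling of 5 is below the equilibrium price 7, so it binds.
At p = 5: qd = 42 - 4·5 = 22 and qs = 6·5 - 28 = 2.
Producer surplus without the control is ½ · (7 - 14/3) · 14 = 49/3.
With the ceiling, producers sell 2 units at 5, so PS = ½ · (5 - 14/3) · 2 = 1/3.
Change in producer surplus = 1/3 - 49/3 = -16.

-16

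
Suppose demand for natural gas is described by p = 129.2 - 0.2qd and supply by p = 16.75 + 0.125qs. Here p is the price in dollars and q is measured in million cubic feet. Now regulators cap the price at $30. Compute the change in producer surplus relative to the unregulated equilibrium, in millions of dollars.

Rearranging demand gives qd = 646 - 5p; rearranging supply gives qs = 8p - 134. Without the control the market clears where 646 - 5p = 8p - 134, i.e. p* = 60 and q* = 346.
Because the ceiling (30) lies below the market-clearing price, it is binding.
At p = 30: qd = 646 - 5·30 = 496 and qs = 8·30 - 134 = 106.
Producer surplus without the control is ½ · (60 - 16.75) · 346 = 7482.25.
With the ceiling, producers sell 106 units at 30, so PS = ½ · (30 - 16.75) · 106 = 702.25.
Change in producer surplus = 702.25 - 7482.25 = -6780.

-6780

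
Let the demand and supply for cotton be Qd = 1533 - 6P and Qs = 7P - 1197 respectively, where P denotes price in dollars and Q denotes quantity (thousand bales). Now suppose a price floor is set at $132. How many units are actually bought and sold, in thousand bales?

Setting quantity demanded equal to quantity supplied, 1533 - 6P = 7P - 1197, gives P* = 210 and Q* = 273.
Since 132 is below P* = 210, the floor does not bind and the free-market outcome prevails.

273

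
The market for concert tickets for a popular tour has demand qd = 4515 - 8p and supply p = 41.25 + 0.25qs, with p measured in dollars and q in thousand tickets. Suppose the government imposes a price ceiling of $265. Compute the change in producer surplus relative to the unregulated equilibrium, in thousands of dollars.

Rearranging supply gives qs = 4p - 165. Equilibrium: 4515 - 8p = 4p - 165, so 4680 = 12p and p* = 390, q* = 1395.
Since 265 < 390, the ceiling is binding.
At p = 265: qd = 4515 - 8·265 = 2395 and qs = 4·265 - 165 = 895.
Producer surplus without the control is ½ · (390 - 41.25) · 1395 = 243253.125.
With the ceiling, producers sell 895 units at 265, so PS = ½ · (265 - 41.25) · 895 = 100128.125.
Change in producer surplus = 100128.125 - 243253.125 = -143125.

-143125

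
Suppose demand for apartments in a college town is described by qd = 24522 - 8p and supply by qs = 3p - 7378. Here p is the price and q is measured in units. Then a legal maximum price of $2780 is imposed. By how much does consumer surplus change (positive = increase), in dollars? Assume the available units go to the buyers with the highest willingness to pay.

In a free market, 24522 - 8p = 3p - 7378 gives the equilibrium p* = 2900, q* = 1322.
The ceiling of 2780 is below the equilibrium price 2900, so it binds.
At p = 2780: qd = 24522 - 8·2780 = 2282 and qs = 3·2780 - 7378 = 962.
Consumer surplus without the control is ½ · (3065.25 - 2900) · 1322 = 109230.25.
With the ceiling, 962 units are sold at 2780 (assume they go to the highest-value buyers). The demand price at q = 962 is 2945, so CS = ½ · [(3065.25 - 2780) + (2945 - 2780)] · 962 = 216570.25.
Change in consumer surplus = 216570.25 - 109230.25 = 107340.

107340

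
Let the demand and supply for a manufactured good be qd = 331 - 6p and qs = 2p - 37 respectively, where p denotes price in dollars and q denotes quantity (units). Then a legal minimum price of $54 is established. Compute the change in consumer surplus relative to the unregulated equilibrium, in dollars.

-248

In a free market, 331 - 6p = 2p - 37 gives the equilibrium p* = 46, q* = 55.
Since 54 > 46, the floor is binding.
At p = 54: qd = 331 - 6·54 = 7 and qs = 2·54 - 37 = 71.
Consumer surplus without the control is ½ · (331/6 - 46) · 55 = 3025/12.
With the floor, consumers buy 7 units at 54, so CS = ½ · (331/6 - 54) · 7 = 49/12.
Change in consumer surplus = 49/12 - 3025/12 = -248.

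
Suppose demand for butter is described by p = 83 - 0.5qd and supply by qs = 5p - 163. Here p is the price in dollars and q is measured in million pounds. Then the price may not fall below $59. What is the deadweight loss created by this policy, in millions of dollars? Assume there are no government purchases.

201.6

Rearranging demand gives qd = 166 - 2p. Setting quantity demanded equal to quantity supplied, 166 - 2p = 5p - 163, gives p* = 47 and q* = 72.
Because the floor (59) lies above the market-clearing price, it is binding.
At p = 59: qd = 166 - 2·59 = 48 and qs = 5·59 - 163 = 132.
Quantity traded falls to 48. At q = 48 the demand price is (166 - 48)/2 = 59 and the supply price is (163 + 48)/5 = 42.2.
Deadweight loss = ½ · (59 - 42.2) · (72 - 48) = ½ · 16.8 · 24 = 201.6.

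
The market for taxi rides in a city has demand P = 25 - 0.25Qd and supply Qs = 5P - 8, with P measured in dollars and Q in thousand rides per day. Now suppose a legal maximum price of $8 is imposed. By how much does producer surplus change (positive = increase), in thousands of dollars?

Rearranging demand gives Qd = 100 - 4P. Setting quantity demanded equal to quantity supplied, 100 - 4P = 5P - 8, gives P* = 12 and Q* = 52.
Since 8 < 12, the ceiling is binding.
At P = 8: Qd = 100 - 4·8 = 68 and Qs = 5·8 - 8 = 32.
Producer surplus without the control is ½ · (12 - 1.6) · 52 = 270.4.
With the ceiling, producers sell 32 units at 8, so PS = ½ · (8 - 1.6) · 32 = 102.4.
Change in producer surplus = 102.4 - 270.4 = -168.

-168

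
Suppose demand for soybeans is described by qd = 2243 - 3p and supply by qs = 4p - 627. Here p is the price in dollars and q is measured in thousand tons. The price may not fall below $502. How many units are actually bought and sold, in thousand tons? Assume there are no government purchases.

737

Setting quantity demanded equal to quantity supplied, 2243 - 3p = 4p - 627, gives p* = 410 and q* = 1013.
The floor of 502 is above the equilibrium price 410, so it binds.
At p = 502: qd = 2243 - 3·502 = 737 and qs = 4·502 - 627 = 1381.
The quantity actually transacted is the short side, demand: 737.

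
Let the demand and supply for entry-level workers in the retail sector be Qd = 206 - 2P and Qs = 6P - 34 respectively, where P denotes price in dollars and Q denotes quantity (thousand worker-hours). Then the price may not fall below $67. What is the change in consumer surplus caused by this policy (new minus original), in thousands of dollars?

Equilibrium: 206 - 2P = 6P - 34, so 240 = 8P and P* = 30, Q* = 146.
Since 67 > 30, the floor is binding.
At P = 67: Qd = 206 - 2·67 = 72 and Qs = 6·67 - 34 = 368.
Consumer surplus without the control is ½ · (103 - 30) · 146 = 5329.
With the floor, consumers buy 72 units at 67, so CS = ½ · (103 - 67) · 72 = 1296.
Change in consumer surplus = 1296 - 5329 = -4033.

-4033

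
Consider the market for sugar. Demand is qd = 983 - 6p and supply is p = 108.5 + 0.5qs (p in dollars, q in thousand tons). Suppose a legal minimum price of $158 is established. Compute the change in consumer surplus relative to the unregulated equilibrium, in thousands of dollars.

-472

Rearranging supply gives qs = 2p - 217. Equilibrium: 983 - 6p = 2p - 217, so 1200 = 8p and p* = 150, q* = 83.
Because the floor (158) lies above the market-clearing price, it is binding.
At p = 158: qd = 983 - 6·158 = 35 and qs = 2·158 - 217 = 99.
Consumer surplus without the control is ½ · (983/6 - 150) · 83 = 6889/12.
With the floor, consumers buy 35 units at 158, so CS = ½ · (983/6 - 158) · 35 = 1225/12.
Change in consumer surplus = 1225/12 - 6889/12 = -472.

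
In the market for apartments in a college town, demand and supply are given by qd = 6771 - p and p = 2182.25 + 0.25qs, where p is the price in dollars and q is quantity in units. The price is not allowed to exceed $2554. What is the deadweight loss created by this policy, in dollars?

Rearranging supply gives qs = 4p - 8729. Equilibrium: 6771 - p = 4p - 8729, so 15500 = 5p and p* = 3100, q* = 3671.
Since 2554 < 3100, the ceiling is binding.
At p = 2554: qd = 6771 - 2554 = 4217 and qs = 4·2554 - 8729 = 1487.
Quantity traded falls to 1487. At q = 1487 the demand price is 6771 - 1487 = 5284 and the supply price is (8729 + 1487)/4 = 2554.
Deadweight loss = ½ · (5284 - 2554) · (3671 - 1487) = ½ · 2730 · 2184 = 2981160.

2981160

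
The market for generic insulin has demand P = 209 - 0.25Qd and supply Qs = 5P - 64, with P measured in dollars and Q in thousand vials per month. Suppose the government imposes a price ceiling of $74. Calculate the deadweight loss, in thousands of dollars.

3802.5

Rearranging demand gives Qd = 836 - 4P. Without the control the market clears where 836 - 4P = 5P - 64, i.e. P* = 100 and Q* = 436.
Because the ceiling (74) lies below the market-clearing price, it is binding.
At P = 74: Qd = 836 - 4·74 = 540 and Qs = 5·74 - 64 = 306.
Quantity traded falls to 306. At Q = 306 the demand price is (836 - 306)/4 = 132.5 and the supply price is (64 + 306)/5 = 74.
Deadweight loss = ½ · (132.5 - 74) · (436 - 306) = ½ · 58.5 · 130 = 3802.5.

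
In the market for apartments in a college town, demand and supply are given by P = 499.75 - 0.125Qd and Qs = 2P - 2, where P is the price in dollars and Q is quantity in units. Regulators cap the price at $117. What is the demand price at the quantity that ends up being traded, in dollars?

470.75

Rearranging demand gives Qd = 3998 - 8P. In a free market, 3998 - 8P = 2P - 2 gives the equilibrium P* = 400, Q* = 798.
Since 117 < 400, the ceiling is binding.
At P = 117: Qd = 3998 - 8·117 = 3062 and Qs = 2·117 - 2 = 232.
Only 232 units reach the market. On the demand curve, the marginal buyer's willingness to pay at Q = 232 is (3998 - 232)/8 = 470.75.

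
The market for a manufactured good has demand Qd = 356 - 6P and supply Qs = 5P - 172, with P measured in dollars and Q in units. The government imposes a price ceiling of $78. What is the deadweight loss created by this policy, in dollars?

Without the control the market clears where 356 - 6P = 5P - 172, i.e. P* = 48 and Q* = 68.
The ceiling of 78 is above the equilibrium price 48, so it is not binding; the market clears at P* = 48, Q* = 68.
Since the control does not bind, no trades are prevented and deadweight loss is zero.

0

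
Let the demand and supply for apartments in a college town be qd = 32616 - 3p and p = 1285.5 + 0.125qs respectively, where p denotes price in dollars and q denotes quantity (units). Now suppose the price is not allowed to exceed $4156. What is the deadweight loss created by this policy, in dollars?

0

Rearranging supply gives qs = 8p - 10284. Equilibrium: 32616 - 3p = 8p - 10284, so 42900 = 11p and p* = 3900, q* = 20916.
The ceiling of 4156 is above the equilibrium price 3900, so it is not binding; the market clears at p* = 3900, q* = 20916.
Since the control does not bind, no trades are prevented and deadweight loss is zero.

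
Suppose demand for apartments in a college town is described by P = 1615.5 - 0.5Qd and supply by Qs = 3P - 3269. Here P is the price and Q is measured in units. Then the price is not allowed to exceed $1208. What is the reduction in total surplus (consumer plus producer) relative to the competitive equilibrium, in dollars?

31740

Rearranging demand gives Qd = 3231 - 2P. Setting quantity demanded equal to quantity supplied, 3231 - 2P = 3P - 3269, gives P* = 1300 and Q* = 631.
The ceiling of 1208 is below the equilibrium price 1300, so it binds.
At P = 1208: Qd = 3231 - 2·1208 = 815 and Qs = 3·1208 - 3269 = 355.
Quantity traded falls to 355. At Q = 355 the demand price is (3231 - 355)/2 = 1438 and the supply price is (3269 + 355)/3 = 1208.
Deadweight loss = ½ · (1438 - 1208) · (631 - 355) = ½ · 230 · 276 = 31740.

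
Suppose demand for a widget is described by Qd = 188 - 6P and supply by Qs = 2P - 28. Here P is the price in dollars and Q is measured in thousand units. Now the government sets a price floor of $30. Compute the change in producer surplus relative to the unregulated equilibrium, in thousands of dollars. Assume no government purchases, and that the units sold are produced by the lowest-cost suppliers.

In a free market, 188 - 6P = 2P - 28 gives the equilibrium P* = 27, Q* = 26.
The floor of 30 is above the equilibrium price 27, so it binds.
At P = 30: Qd = 188 - 6·30 = 8 and Qs = 2·30 - 28 = 32.
Producer surplus without the control is ½ · (27 - 14) · 26 = 169.
With the floor, 8 units are sold at 30. The supply price at Q = 8 is 18, so PS = ½ · [(30 - 14) + (30 - 18)] · 8 = 112.
Change in producer surplus = 112 - 169 = -57.

-57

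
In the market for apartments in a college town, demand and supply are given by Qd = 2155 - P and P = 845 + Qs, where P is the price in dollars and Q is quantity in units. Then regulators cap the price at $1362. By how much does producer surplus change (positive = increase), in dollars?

-80868

Rearranging supply gives Qs = P - 845. In a free market, 2155 - P = P - 845 gives the equilibrium P* = 1500, Q* = 655.
Since 1362 < 1500, the ceiling is binding.
At P = 1362: Qd = 2155 - 1362 = 793 and Qs = 1362 - 845 = 517.
Producer surplus without the control is ½ · (1500 - 845) · 655 = 214512.5.
With the ceiling, producers sell 517 units at 1362, so PS = ½ · (1362 - 845) · 517 = 133644.5.
Change in producer surplus = 133644.5 - 214512.5 = -80868.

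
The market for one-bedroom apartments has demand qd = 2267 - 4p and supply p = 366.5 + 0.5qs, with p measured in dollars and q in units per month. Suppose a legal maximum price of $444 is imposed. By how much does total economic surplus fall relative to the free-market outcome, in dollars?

4704

Rearranging supply gives qs = 2p - 733. Without the control the market clears where 2267 - 4p = 2p - 733, i.e. p* = 500 and q* = 267.
Because the ceiling (444) lies below the market-clearing price, it is binding.
At p = 444: qd = 2267 - 4·444 = 491 and qs = 2·444 - 733 = 155.
Quantity traded falls to 155. At q = 155 the demand price is (2267 - 155)/4 = 528 and the supply price is (733 + 155)/2 = 444.
Deadweight loss = ½ · (528 - 444) · (267 - 155) = ½ · 84 · 112 = 4704.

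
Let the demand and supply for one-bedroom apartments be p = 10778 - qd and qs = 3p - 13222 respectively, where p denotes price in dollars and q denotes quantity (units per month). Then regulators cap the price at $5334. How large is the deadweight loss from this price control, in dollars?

2661336

Rearranging demand gives qd = 10778 - p. Setting quantity demanded equal to quantity supplied, 10778 - p = 3p - 13222, gives p* = 6000 and q* = 4778.
Since 5334 < 6000, the ceiling is binding.
At p = 5334: qd = 10778 - 5334 = 5444 and qs = 3·5334 - 13222 = 2780.
Quantity traded falls to 2780. At q = 2780 the demand price is 10778 - 2780 = 7998 and the supply price is (13222 + 2780)/3 = 5334.
Deadweight loss = ½ · (7998 - 5334) · (4778 - 2780) = ½ · 2664 · 1998 = 2661336.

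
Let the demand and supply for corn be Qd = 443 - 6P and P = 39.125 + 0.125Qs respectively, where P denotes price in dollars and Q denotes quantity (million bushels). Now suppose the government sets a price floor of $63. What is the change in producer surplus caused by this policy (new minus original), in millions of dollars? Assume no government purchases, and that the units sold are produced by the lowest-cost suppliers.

Rearranging supply gives Qs = 8P - 313. Without the control the market clears where 443 - 6P = 8P - 313, i.e. P* = 54 and Q* = 119.
The floor of 63 is above the equilibrium price 54, so it binds.
At P = 63: Qd = 443 - 6·63 = 65 and Qs = 8·63 - 313 = 191.
Producer surplus without the control is ½ · (54 - 39.125) · 119 = 885.0625.
With the floor, 65 units are sold at 63. The supply price at Q = 65 is 47.25, so PS = ½ · [(63 - 39.125) + (63 - 47.25)] · 65 = 1287.8125.
Change in producer surplus = 1287.8125 - 885.0625 = 402.75.

402.75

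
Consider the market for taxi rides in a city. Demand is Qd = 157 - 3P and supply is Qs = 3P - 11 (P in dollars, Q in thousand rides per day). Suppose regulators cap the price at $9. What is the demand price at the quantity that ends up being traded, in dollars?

In a free market, 157 - 3P = 3P - 11 gives the equilibrium P* = 28, Q* = 73.
Since 9 < 28, the ceiling is binding.
At P = 9: Qd = 157 - 3·9 = 130 and Qs = 3·9 - 11 = 16.
Only 16 units reach the market. On the demand curve, the marginal buyer's willingness to pay at Q = 16 is (157 - 16)/3 = 47.

47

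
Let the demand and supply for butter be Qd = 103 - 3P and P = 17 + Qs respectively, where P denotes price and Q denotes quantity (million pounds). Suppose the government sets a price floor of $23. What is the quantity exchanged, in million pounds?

Rearranging supply gives Qs = P - 17. In a free market, 103 - 3P = P - 17 gives the equilibrium P* = 30, Q* = 13.
Since 23 is below P* = 30, the floor does not bind and the free-market outcome prevails.

13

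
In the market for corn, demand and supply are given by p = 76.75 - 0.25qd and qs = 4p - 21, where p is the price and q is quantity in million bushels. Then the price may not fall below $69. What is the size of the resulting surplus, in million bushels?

Rearranging demand gives qd = 307 - 4p. Setting quantity demanded equal to quantity supplied, 307 - 4p = 4p - 21, gives p* = 41 and q* = 143.
Since 69 > 41, the floor is binding.
At p = 69: qd = 307 - 4·69 = 31 and qs = 4·69 - 21 = 255.
Surplus = qs - qd = 255 - 31 = 224.

224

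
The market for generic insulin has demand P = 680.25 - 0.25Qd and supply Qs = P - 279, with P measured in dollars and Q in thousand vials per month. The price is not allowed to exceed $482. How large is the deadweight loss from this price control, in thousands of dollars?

Rearranging demand gives Qd = 2721 - 4P. Without the control the market clears where 2721 - 4P = P - 279, i.e. P* = 600 and Q* = 321.
Because the ceiling (482) lies below the market-clearing price, it is binding.
At P = 482: Qd = 2721 - 4·482 = 793 and Qs = 482 - 279 = 203.
Quantity traded falls to 203. At Q = 203 the demand price is (2721 - 203)/4 = 629.5 and the supply price is 279 + 203 = 482.
Deadweight loss = ½ · (629.5 - 482) · (321 - 203) = ½ · 147.5 · 118 = 8702.5.

8702.5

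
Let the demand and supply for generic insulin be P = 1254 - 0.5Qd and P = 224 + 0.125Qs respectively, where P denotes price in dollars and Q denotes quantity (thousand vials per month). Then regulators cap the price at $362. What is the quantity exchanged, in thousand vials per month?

Rearranging demand gives Qd = 2508 - 2P; rearranging supply gives Qs = 8P - 1792. Equilibrium: 2508 - 2P = 8P - 1792, so 4300 = 10P and P* = 430, Q* = 1648.
The ceiling of 362 is below the equilibrium price 430, so it binds.
At P = 362: Qd = 2508 - 2·362 = 1784 and Qs = 8·362 - 1792 = 1104.
The quantity actually transacted is the short side, supply: 1104.

1104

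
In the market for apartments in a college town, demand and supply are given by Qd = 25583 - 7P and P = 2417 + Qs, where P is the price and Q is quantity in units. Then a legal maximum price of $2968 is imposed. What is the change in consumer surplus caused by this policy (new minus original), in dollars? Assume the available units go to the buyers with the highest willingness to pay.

Rearranging supply gives Qs = P - 2417. Equilibrium: 25583 - 7P = P - 2417, so 28000 = 8P and P* = 3500, Q* = 1083.
Since 2968 < 3500, the ceiling is binding.
At P = 2968: Qd = 25583 - 7·2968 = 4807 and Qs = 2968 - 2417 = 551.
Consumer surplus without the control is ½ · (25583/7 - 3500) · 1083 = 1172889/14.
With the ceiling, 551 units are sold at 2968 (assume they go to the highest-value buyers). The demand price at Q = 551 is 3576, so CS = ½ · [(25583/7 - 2968) + (3576 - 2968)] · 551 = 4993713/14.
Change in consumer surplus = 4993713/14 - 1172889/14 = 272916.

272916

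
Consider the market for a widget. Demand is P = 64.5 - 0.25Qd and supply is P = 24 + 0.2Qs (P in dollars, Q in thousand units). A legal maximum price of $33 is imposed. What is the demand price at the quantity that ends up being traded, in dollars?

Rearranging demand gives Qd = 258 - 4P; rearranging supply gives Qs = 5P - 120. Equilibrium: 258 - 4P = 5P - 120, so 378 = 9P and P* = 42, Q* = 90.
Since 33 < 42, the ceiling is binding.
At P = 33: Qd = 258 - 4·33 = 126 and Qs = 5·33 - 120 = 45.
Only 45 units reach the market. On the demand curve, the marginal buyer's willingness to pay at Q = 45 is (258 - 45)/4 = 53.25.

53.25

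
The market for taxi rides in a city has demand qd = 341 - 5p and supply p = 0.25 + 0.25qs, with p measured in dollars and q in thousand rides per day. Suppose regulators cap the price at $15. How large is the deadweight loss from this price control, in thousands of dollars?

1904.4

Rearranging supply gives qs = 4p - 1. Without the control the market clears where 341 - 5p = 4p - 1, i.e. p* = 38 and q* = 151.
The ceiling of 15 is below the equilibrium price 38, so it binds.
At p = 15: qd = 341 - 5·15 = 266 and qs = 4·15 - 1 = 59.
Quantity traded falls to 59. At q = 59 the demand price is (341 - 59)/5 = 56.4 and the supply price is (1 + 59)/4 = 15.
Deadweight loss = ½ · (56.4 - 15) · (151 - 59) = ½ · 41.4 · 92 = 1904.4.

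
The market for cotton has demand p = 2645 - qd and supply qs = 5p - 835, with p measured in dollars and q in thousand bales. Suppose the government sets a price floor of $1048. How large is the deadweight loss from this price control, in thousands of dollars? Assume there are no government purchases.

131414.4

Rearranging demand gives qd = 2645 - p. Equilibrium: 2645 - p = 5p - 835, so 3480 = 6p and p* = 580, q* = 2065.
The floor of 1048 is above the equilibrium price 580, so it binds.
At p = 1048: qd = 2645 - 1048 = 1597 and qs = 5·1048 - 835 = 4405.
Quantity traded falls to 1597. At q = 1597 the demand price is 2645 - 1597 = 1048 and the supply price is (835 + 1597)/5 = 486.4.
Deadweight loss = ½ · (1048 - 486.4) · (2065 - 1597) = ½ · 561.6 · 468 = 131414.4.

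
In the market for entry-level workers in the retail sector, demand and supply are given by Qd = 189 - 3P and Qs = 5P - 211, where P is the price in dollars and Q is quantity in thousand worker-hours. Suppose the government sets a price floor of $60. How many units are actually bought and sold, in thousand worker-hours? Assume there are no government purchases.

9

In a free market, 189 - 3P = 5P - 211 gives the equilibrium P* = 50, Q* = 39.
The floor of 60 is above the equilibrium price 50, so it binds.
At P = 60: Qd = 189 - 3·60 = 9 and Qs = 5·60 - 211 = 89.
The quantity actually transacted is the short side, demand: 9.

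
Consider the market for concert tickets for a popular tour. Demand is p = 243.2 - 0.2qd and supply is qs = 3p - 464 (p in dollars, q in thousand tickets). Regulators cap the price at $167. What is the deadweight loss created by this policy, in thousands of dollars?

Rearranging demand gives qd = 1216 - 5p. In a free market, 1216 - 5p = 3p - 464 gives the equilibrium p* = 210, q* = 166.
Because the ceiling (167) lies below the market-clearing price, it is binding.
At p = 167: qd = 1216 - 5·167 = 381 and qs = 3·167 - 464 = 37.
Quantity traded falls to 37. At q = 37 the demand price is (1216 - 37)/5 = 235.8 and the supply price is (464 + 37)/3 = 167.
Deadweight loss = ½ · (235.8 - 167) · (166 - 37) = ½ · 68.8 · 129 = 4437.6.

4437.6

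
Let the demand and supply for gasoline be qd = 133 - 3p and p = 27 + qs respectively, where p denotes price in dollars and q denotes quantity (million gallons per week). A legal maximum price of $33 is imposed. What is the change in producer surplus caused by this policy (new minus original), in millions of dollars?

Rearranging supply gives qs = p - 27. Without the control the market clears where 133 - 3p = p - 27, i.e. p* = 40 and q* = 13.
Since 33 < 40, the ceiling is binding.
At p = 33: qd = 133 - 3·33 = 34 and qs = 33 - 27 = 6.
Producer surplus without the control is ½ · (40 - 27) · 13 = 84.5.
With the ceiling, producers sell 6 units at 33, so PS = ½ · (33 - 27) · 6 = 18.
Change in producer surplus = 18 - 84.5 = -66.5.

-66.5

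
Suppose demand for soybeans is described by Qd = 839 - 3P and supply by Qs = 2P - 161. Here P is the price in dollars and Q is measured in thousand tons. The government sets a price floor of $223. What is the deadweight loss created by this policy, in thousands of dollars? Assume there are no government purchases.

1983.75

Equilibrium: 839 - 3P = 2P - 161, so 1000 = 5P and P* = 200, Q* = 239.
The floor of 223 is above the equilibrium price 200, so it binds.
At P = 223: Qd = 839 - 3·223 = 170 and Qs = 2·223 - 161 = 285.
Quantity traded falls to 170. At Q = 170 the demand price is (839 - 170)/3 = 223 and the supply price is (161 + 170)/2 = 165.5.
Deadweight loss = ½ · (223 - 165.5) · (239 - 170) = ½ · 57.5 · 69 = 1983.75.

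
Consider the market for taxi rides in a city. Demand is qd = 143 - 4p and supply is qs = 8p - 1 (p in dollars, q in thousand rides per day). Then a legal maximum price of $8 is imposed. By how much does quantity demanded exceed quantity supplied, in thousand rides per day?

48

Equilibrium: 143 - 4p = 8p - 1, so 144 = 12p and p* = 12, q* = 95.
Since 8 < 12, the ceiling is binding.
At p = 8: qd = 143 - 4·8 = 111 and qs = 8·8 - 1 = 63.
Shortage = qd - qs = 111 - 63 = 48.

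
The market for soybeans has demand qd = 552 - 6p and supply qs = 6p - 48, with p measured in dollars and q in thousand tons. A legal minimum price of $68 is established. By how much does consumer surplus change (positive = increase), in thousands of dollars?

Equilibrium: 552 - 6p = 6p - 48, so 600 = 12p and p* = 50, q* = 252.
Because the floor (68) lies above the market-clearing price, it is binding.
At p = 68: qd = 552 - 6·68 = 144 and qs = 6·68 - 48 = 360.
Consumer surplus without the control is ½ · (92 - 50) · 252 = 5292.
With the floor, consumers buy 144 units at 68, so CS = ½ · (92 - 68) · 144 = 1728.
Change in consumer surplus = 1728 - 5292 = -3564.

-3564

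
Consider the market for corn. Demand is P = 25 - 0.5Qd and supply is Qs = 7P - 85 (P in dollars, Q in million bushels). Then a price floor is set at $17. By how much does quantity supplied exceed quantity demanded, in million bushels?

Rearranging demand gives Qd = 50 - 2P. In a free market, 50 - 2P = 7P - 85 gives the equilibrium P* = 15, Q* = 20.
Because the floor (17) lies above the market-clearing price, it is binding.
At P = 17: Qd = 50 - 2·17 = 16 and Qs = 7·17 - 85 = 34.
Surplus = Qs - Qd = 34 - 16 = 18.

18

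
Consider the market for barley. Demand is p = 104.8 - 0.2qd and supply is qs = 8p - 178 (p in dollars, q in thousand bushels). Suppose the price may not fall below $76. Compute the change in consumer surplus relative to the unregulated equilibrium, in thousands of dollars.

-4378

Rearranging demand gives qd = 524 - 5p. In a free market, 524 - 5p = 8p - 178 gives the equilibrium p* = 54, q* = 254.
Because the floor (76) lies above the market-clearing price, it is binding.
At p = 76: qd = 524 - 5·76 = 144 and qs = 8·76 - 178 = 430.
Consumer surplus without the control is ½ · (104.8 - 54) · 254 = 6451.6.
With the floor, consumers buy 144 units at 76, so CS = ½ · (104.8 - 76) · 144 = 2073.6.
Change in consumer surplus = 2073.6 - 6451.6 = -4378.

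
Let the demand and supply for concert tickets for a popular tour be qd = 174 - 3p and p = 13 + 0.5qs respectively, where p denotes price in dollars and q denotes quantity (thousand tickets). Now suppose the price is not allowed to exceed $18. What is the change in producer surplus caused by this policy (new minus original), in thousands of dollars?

-704

Rearranging supply gives qs = 2p - 26. Without the control the market clears where 174 - 3p = 2p - 26, i.e. p* = 40 and q* = 54.
Since 18 < 40, the ceiling is binding.
At p = 18: qd = 174 - 3·18 = 120 and qs = 2·18 - 26 = 10.
Producer surplus without the control is ½ · (40 - 13) · 54 = 729.
With the ceiling, producers sell 10 units at 18, so PS = ½ · (18 - 13) · 10 = 25.
Change in producer surplus = 25 - 729 = -704.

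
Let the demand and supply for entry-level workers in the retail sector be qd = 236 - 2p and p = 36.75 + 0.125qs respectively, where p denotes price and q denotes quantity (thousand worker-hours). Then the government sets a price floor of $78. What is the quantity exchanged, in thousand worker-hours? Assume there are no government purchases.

80

Rearranging supply gives qs = 8p - 294. In a free market, 236 - 2p = 8p - 294 gives the equilibrium p* = 53, q* = 130.
Because the floor (78) lies above the market-clearing price, it is binding.
At p = 78: qd = 236 - 2·78 = 80 and qs = 8·78 - 294 = 330.
The quantity actually transacted is the short side, demand: 80.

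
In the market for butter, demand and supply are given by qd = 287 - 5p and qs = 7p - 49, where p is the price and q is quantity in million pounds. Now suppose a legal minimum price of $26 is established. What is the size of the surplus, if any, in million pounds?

0

Equilibrium: 287 - 5p = 7p - 49, so 336 = 12p and p* = 28, q* = 147.
The floor of 26 is below the equilibrium price 28, so it is not binding; the market clears at p* = 28, q* = 147.
Since the control does not bind, there is no surplus.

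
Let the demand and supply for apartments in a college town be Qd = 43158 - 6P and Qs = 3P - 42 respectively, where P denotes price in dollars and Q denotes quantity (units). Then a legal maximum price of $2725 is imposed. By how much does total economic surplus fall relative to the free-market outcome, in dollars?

Setting quantity demanded equal to quantity supplied, 43158 - 6P = 3P - 42, gives P* = 4800 and Q* = 14358.
The ceiling of 2725 is below the equilibrium price 4800, so it binds.
At P = 2725: Qd = 43158 - 6·2725 = 26808 and Qs = 3·2725 - 42 = 8133.
Quantity traded falls to 8133. At Q = 8133 the demand price is (43158 - 8133)/6 = 5837.5 and the supply price is (42 + 8133)/3 = 2725.
Deadweight loss = ½ · (5837.5 - 2725) · (14358 - 8133) = ½ · 3112.5 · 6225 = 9687656.25.

9687656.25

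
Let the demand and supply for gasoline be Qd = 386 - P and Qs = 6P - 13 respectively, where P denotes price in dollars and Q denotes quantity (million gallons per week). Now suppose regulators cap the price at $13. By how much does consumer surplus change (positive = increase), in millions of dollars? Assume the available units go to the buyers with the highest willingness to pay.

Setting quantity demanded equal to quantity supplied, 386 - P = 6P - 13, gives P* = 57 and Q* = 329.
Since 13 < 57, the ceiling is binding.
At P = 13: Qd = 386 - 13 = 373 and Qs = 6·13 - 13 = 65.
Consumer surplus without the control is ½ · (386 - 57) · 329 = 54120.5.
With the ceiling, 65 units are sold at 13 (assume they go to the highest-value buyers). The demand price at Q = 65 is 321, so CS = ½ · [(386 - 13) + (321 - 13)] · 65 = 22132.5.
Change in consumer surplus = 22132.5 - 54120.5 = -31988.

-31988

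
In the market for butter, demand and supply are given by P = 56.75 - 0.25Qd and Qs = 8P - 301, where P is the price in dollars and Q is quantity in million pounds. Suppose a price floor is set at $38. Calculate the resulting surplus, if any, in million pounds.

0

Rearranging demand gives Qd = 227 - 4P. Setting quantity demanded equal to quantity supplied, 227 - 4P = 8P - 301, gives P* = 44 and Q* = 51.
The floor of 38 is below the equilibrium price 44, so it is not binding; the market clears at P* = 44, Q* = 51.
Since the control does not bind, there is no surplus.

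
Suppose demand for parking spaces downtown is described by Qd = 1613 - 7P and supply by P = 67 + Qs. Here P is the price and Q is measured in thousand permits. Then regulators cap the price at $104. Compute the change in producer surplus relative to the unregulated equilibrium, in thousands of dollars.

-9540

Rearranging supply gives Qs = P - 67. Without the control the market clears where 1613 - 7P = P - 67, i.e. P* = 210 and Q* = 143.
The ceiling of 104 is below the equilibrium price 210, so it binds.
At P = 104: Qd = 1613 - 7·104 = 885 and Qs = 104 - 67 = 37.
Producer surplus without the control is ½ · (210 - 67) · 143 = 10224.5.
With the ceiling, producers sell 37 units at 104, so PS = ½ · (104 - 67) · 37 = 684.5.
Change in producer surplus = 684.5 - 10224.5 = -9540.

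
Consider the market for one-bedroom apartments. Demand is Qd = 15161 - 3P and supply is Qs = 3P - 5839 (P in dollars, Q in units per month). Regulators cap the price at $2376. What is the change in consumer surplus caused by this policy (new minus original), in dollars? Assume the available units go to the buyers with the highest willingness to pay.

Setting quantity demanded equal to quantity supplied, 15161 - 3P = 3P - 5839, gives P* = 3500 and Q* = 4661.
Because the ceiling (2376) lies below the market-clearing price, it is binding.
At P = 2376: Qd = 15161 - 3·2376 = 8033 and Qs = 3·2376 - 5839 = 1289.
Consumer surplus without the control is ½ · (15161/3 - 3500) · 4661 = 21724921/6.
With the ceiling, 1289 units are sold at 2376 (assume they go to the highest-value buyers). The demand price at Q = 1289 is 4624, so CS = ½ · [(15161/3 - 2376) + (4624 - 2376)] · 1289 = 19047553/6.
Change in consumer surplus = 19047553/6 - 21724921/6 = -446228.

-446228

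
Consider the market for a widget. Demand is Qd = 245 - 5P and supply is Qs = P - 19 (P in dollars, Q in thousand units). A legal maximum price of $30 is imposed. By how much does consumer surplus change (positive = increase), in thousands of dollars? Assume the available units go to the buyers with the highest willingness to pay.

134.4

Without the control the market clears where 245 - 5P = P - 19, i.e. P* = 44 and Q* = 25.
Because the ceiling (30) lies below the market-clearing price, it is binding.
At P = 30: Qd = 245 - 5·30 = 95 and Qs = 30 - 19 = 11.
Consumer surplus without the control is ½ · (49 - 44) · 25 = 62.5.
With the ceiling, 11 units are sold at 30 (assume they go to the highest-value buyers). The demand price at Q = 11 is 46.8, so CS = ½ · [(49 - 30) + (46.8 - 30)] · 11 = 196.9.
Change in consumer surplus = 196.9 - 62.5 = 134.4.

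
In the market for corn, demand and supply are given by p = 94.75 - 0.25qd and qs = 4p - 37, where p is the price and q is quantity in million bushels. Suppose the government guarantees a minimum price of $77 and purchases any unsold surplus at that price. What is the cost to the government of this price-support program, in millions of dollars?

15400

Rearranging demand gives qd = 379 - 4p. Equilibrium: 379 - 4p = 4p - 37, so 416 = 8p and p* = 52, q* = 171.
The floor of 77 is above the equilibrium price 52, so it binds.
At p = 77: qd = 379 - 4·77 = 71 and qs = 4·77 - 37 = 271.
Surplus = qs - qd = 200.
Government expenditure = surplus × support price = 200 × 77 = 15400.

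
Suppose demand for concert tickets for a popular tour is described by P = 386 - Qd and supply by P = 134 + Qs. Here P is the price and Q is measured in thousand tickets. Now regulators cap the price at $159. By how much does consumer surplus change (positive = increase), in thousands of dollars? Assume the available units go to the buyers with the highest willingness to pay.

Rearranging demand gives Qd = 386 - P; rearranging supply gives Qs = P - 134. Setting quantity demanded equal to quantity supplied, 386 - P = P - 134, gives P* = 260 and Q* = 126.
Because the ceiling (159) lies below the market-clearing price, it is binding.
At P = 159: Qd = 386 - 159 = 227 and Qs = 159 - 134 = 25.
Consumer surplus without the control is ½ · (386 - 260) · 126 = 7938.
With the ceiling, 25 units are sold at 159 (assume they go to the highest-value buyers). The demand price at Q = 25 is 361, so CS = ½ · [(386 - 159) + (361 - 159)] · 25 = 5362.5.
Change in consumer surplus = 5362.5 - 7938 = -2575.5.

-2575.5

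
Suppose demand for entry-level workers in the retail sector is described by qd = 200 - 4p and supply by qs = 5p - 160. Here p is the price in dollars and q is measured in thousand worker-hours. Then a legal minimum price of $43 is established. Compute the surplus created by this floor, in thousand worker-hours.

In a free market, 200 - 4p = 5p - 160 gives the equilibrium p* = 40, q* = 40.
Because the floor (43) lies above the market-clearing price, it is binding.
At p = 43: qd = 200 - 4·43 = 28 and qs = 5·43 - 160 = 55.
Surplus = qs - qd = 55 - 28 = 27.

27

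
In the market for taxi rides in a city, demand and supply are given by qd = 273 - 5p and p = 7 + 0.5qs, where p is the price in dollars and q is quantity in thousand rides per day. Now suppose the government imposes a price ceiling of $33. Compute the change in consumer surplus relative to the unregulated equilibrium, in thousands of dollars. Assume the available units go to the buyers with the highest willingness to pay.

390.4

Rearranging supply gives qs = 2p - 14. In a free market, 273 - 5p = 2p - 14 gives the equilibrium p* = 41, q* = 68.
The ceiling of 33 is below the equilibrium price 41, so it binds.
At p = 33: qd = 273 - 5·33 = 108 and qs = 2·33 - 14 = 52.
Consumer surplus without the control is ½ · (54.6 - 41) · 68 = 462.4.
With the ceiling, 52 units are sold at 33 (assume they go to the highest-value buyers). The demand price at q = 52 is 44.2, so CS = ½ · [(54.6 - 33) + (44.2 - 33)] · 52 = 852.8.
Change in consumer surplus = 852.8 - 462.4 = 390.4.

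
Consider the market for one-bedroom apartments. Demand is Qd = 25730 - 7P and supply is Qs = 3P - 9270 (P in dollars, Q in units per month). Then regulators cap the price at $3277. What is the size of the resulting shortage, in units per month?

Equilibrium: 25730 - 7P = 3P - 9270, so 35000 = 10P and P* = 3500, Q* = 1230.
Because the ceiling (3277) lies below the market-clearing price, it is binding.
At P = 3277: Qd = 25730 - 7·3277 = 2791 and Qs = 3·3277 - 9270 = 561.
Shortage = Qd - Qs = 2791 - 561 = 2230.

2230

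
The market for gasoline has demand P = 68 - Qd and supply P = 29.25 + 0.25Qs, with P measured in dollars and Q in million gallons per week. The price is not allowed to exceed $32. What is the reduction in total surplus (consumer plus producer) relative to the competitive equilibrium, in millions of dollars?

Rearranging demand gives Qd = 68 - P; rearranging supply gives Qs = 4P - 117. In a free market, 68 - P = 4P - 117 gives the equilibrium P* = 37, Q* = 31.
Since 32 < 37, the ceiling is binding.
At P = 32: Qd = 68 - 32 = 36 and Qs = 4·32 - 117 = 11.
Quantity traded falls to 11. At Q = 11 the demand price is 68 - 11 = 57 and the supply price is (117 + 11)/4 = 32.
Deadweight loss = ½ · (57 - 32) · (31 - 11) = ½ · 25 · 20 = 250.

250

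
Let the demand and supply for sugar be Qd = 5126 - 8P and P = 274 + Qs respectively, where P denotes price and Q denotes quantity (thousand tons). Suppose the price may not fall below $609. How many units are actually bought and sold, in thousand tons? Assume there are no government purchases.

254

Rearranging supply gives Qs = P - 274. In a free market, 5126 - 8P = P - 274 gives the equilibrium P* = 600, Q* = 326.
The floor of 609 is above the equilibrium price 600, so it binds.
At P = 609: Qd = 5126 - 8·609 = 254 and Qs = 609 - 274 = 335.
The quantity actually transacted is the short side, demand: 254.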